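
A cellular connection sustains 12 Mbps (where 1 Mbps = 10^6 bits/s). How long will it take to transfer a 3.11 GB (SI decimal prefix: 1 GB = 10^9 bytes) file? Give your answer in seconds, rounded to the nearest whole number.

3.11 GB = 3,110,000,000 bytes = 24,880,000,000 bits
12 Mbps = 12,000,000 bits/s
time = 24,880,000,000 / 12,000,000 = 2,073 s

2,073 seconds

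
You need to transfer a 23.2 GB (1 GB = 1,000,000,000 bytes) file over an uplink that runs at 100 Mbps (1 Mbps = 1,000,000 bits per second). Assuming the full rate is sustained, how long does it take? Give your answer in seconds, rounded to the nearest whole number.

23.2 GB = 23,200,000,000 bytes = 185,600,000,000 bits
100 Mbps = 100,000,000 bits/s
time = 185,600,000,000 / 100,000,000 = 1,856 s

1,856 seconds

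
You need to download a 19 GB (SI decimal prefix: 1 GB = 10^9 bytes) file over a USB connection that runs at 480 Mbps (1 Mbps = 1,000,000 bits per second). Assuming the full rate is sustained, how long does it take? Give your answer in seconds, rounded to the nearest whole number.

19 GB = 19,000,000,000 bytes = 152,000,000,000 bits
480 Mbps = 480,000,000 bits/s
time = 152,000,000,000 / 480,000,000 = 317 s

317 seconds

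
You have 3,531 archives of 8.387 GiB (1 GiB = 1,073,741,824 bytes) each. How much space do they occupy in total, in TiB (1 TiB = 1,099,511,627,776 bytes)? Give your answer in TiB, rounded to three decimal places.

Total = 3,531 × 8.387 GiB = 29614.497 GiB
= 29614.497 × 1,073,741,824 bytes = 31,798,324,025,622.528 bytes
1 TiB = 1,099,511,627,776 bytes
31,798,324,025,622.528 / 1,099,511,627,776 = 28.920 TiB

28.920 TiB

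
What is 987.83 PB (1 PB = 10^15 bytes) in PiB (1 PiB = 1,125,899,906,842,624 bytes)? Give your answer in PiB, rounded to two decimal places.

987.83 PB × 1,000,000,000,000,000 bytes/PB = 987,830,000,000,000,000 bytes
1 PiB = 1,125,899,906,842,624 bytes
987,830,000,000,000,000 / 1,125,899,906,842,624 = 877.37 PiB

877.37 PiB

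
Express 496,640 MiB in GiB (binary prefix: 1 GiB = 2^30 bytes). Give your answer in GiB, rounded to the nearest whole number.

496,640 MiB = 496,640 × 2^20 bytes = 520,764,784,640 bytes
1 GiB = 2^30 bytes = 1,073,741,824 bytes
520,764,784,640 / 1,073,741,824 = 485 GiB

485 GiB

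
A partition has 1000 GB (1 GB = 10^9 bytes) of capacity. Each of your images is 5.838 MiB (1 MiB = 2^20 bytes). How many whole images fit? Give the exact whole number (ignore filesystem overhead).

Capacity: 1000 GB = 1,000,000,000,000 bytes
Per item: 5.838 MiB = 6,121,586.688 bytes
⌊1,000,000,000,000 / 6,121,586.688⌋ = 163,356

163,356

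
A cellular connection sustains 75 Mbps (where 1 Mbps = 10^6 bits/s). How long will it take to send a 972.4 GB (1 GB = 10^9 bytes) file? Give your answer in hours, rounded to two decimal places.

28.81 hours

972.4 GB = 972,400,000,000 bytes = 7,779,200,000,000 bits
75 Mbps = 75,000,000 bits/s
time = 7,779,200,000,000 / 75,000,000 = 103,722.6667 s
103,722.6667 s / 3600 = 28.81 hours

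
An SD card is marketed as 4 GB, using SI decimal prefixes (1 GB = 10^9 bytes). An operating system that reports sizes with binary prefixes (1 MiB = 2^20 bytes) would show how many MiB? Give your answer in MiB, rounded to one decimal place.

4 GB × 1,000,000,000 bytes/GB = 4,000,000,000 bytes
1 MiB = 2^20 bytes = 1,048,576 bytes
4,000,000,000 / 1,048,576 = 3,814.7 MiB

3,814.7 MiB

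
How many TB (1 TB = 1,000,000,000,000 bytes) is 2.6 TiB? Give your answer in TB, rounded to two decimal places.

2.86 TB

2.6 TiB = 2.6 × 2^40 bytes = 2,858,730,232,217.6 bytes
1 TB = 10^12 bytes = 1,000,000,000,000 bytes
2,858,730,232,217.6 / 1,000,000,000,000 = 2.86 TB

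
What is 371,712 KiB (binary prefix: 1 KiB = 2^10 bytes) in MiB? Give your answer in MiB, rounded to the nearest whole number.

363 MiB

371,712 KiB = 371,712 × 2^10 bytes = 380,633,088 bytes
1 MiB = 1,048,576 bytes
380,633,088 / 1,048,576 = 363 MiB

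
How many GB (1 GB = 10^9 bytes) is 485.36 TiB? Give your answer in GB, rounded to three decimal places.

533,658.964 GB

485.36 TiB × 1,099,511,627,776 bytes/TiB = 533,658,963,657,359.36 bytes
1 GB = 10^9 bytes = 1,000,000,000 bytes
533,658,963,657,359.36 / 1,000,000,000 = 533,658.964 GB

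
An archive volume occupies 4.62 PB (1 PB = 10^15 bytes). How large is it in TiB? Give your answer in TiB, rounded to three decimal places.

4.62 PB × 1,000,000,000,000,000 bytes/PB = 4,620,000,000,000,000 bytes
1 TiB = 2^40 bytes = 1,099,511,627,776 bytes
4,620,000,000,000,000 / 1,099,511,627,776 = 4,201.866 TiB

4,201.866 TiB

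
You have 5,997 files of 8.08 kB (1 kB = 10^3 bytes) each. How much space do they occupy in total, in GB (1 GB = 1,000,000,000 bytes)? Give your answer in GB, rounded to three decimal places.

Total = 5,997 × 8.08 kB = 48455.76 kB
= 48455.76 × 1,000 bytes = 48,455,760 bytes
1 GB = 1,000,000,000 bytes
48,455,760 / 1,000,000,000 = 0.048 GB

0.048 GB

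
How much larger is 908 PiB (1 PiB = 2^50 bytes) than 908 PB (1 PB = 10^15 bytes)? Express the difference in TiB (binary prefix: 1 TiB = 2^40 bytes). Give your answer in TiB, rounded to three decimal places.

908 PiB = 908 × 1,125,899,906,842,624 = 1,022,317,115,413,102,592 bytes
908 PB = 908 × 1,000,000,000,000,000 = 908,000,000,000,000,000 bytes
difference = 114,317,115,413,102,592 bytes
114,317,115,413,102,592 / 1,099,511,627,776 = 103,970.811 TiB

103,970.811 TiB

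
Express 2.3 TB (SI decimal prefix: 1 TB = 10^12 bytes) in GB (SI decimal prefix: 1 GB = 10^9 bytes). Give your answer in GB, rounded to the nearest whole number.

2,300 GB

2.3 TB = 2.3 × 10^12 bytes = 2,300,000,000,000 bytes
1 GB = 10^9 bytes = 1,000,000,000 bytes
2,300,000,000,000 / 1,000,000,000 = 2,300 GB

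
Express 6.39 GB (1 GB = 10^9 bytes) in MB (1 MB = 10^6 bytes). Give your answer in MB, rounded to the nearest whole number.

6.39 GB = 6.39 × 10^9 bytes = 6,390,000,000 bytes
1 MB = 1,000,000 bytes
6,390,000,000 / 1,000,000 = 6,390 MB

6,390 MB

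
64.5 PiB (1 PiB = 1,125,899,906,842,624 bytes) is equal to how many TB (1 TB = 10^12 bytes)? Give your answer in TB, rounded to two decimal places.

72,620.54 TB

64.5 PiB × 1,125,899,906,842,624 bytes/PiB = 72,620,543,991,349,248 bytes
1 TB = 10^12 bytes = 1,000,000,000,000 bytes
72,620,543,991,349,248 / 1,000,000,000,000 = 72,620.54 TB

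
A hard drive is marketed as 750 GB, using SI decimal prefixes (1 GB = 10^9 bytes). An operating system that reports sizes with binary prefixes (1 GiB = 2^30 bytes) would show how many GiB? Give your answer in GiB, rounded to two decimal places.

750 GB = 750 × 10^9 bytes = 750,000,000,000 bytes
1 GiB = 1,073,741,824 bytes
750,000,000,000 / 1,073,741,824 = 698.49 GiB

698.49 GiB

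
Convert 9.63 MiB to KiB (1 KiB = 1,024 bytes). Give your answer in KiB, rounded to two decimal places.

9,861.12 KiB

9.63 MiB = 9.63 × 2^20 bytes = 10,097,786.88 bytes
1 KiB = 1,024 bytes
10,097,786.88 / 1,024 = 9,861.12 KiB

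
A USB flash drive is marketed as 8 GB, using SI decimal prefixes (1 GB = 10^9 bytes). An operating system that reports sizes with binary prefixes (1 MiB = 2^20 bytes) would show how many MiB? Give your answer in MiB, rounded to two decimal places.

8 GB × 1,000,000,000 bytes/GB = 8,000,000,000 bytes
1 MiB = 2^20 bytes = 1,048,576 bytes
8,000,000,000 / 1,048,576 = 7,629.39 MiB

7,629.39 MiB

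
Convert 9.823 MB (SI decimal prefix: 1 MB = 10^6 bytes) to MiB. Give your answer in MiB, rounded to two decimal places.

9.37 MiB

9.823 MB = 9.823 × 10^6 bytes = 9,823,000 bytes
1 MiB = 2^20 bytes = 1,048,576 bytes
9,823,000 / 1,048,576 = 9.37 MiB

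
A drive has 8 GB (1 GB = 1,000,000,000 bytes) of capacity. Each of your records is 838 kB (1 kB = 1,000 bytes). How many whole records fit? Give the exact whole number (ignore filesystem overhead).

9,546

Capacity: 8 GB = 8,000,000,000 bytes
Per item: 838 kB = 838,000 bytes
⌊8,000,000,000 / 838,000⌋ = 9,546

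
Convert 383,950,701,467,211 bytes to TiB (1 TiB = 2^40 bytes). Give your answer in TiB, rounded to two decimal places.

349.20 TiB

383,950,701,467,211 bytes given.
1 TiB = 2^40 bytes = 1,099,511,627,776 bytes
383,950,701,467,211 / 1,099,511,627,776 = 349.20 TiB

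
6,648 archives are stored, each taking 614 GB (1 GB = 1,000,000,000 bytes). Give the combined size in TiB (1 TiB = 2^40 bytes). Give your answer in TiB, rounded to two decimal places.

Total = 6,648 × 614 GB = 4,081,872 GB
= 4,081,872 × 1,000,000,000 bytes = 4,081,872,000,000,000 bytes
1 TiB = 1,099,511,627,776 bytes
4,081,872,000,000,000 / 1,099,511,627,776 = 3,712.44 TiB

3,712.44 TiB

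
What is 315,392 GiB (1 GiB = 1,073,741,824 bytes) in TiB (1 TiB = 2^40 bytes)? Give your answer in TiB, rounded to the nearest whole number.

308 TiB

315,392 GiB × 1,073,741,824 bytes/GiB = 338,649,581,355,008 bytes
1 TiB = 2^40 bytes = 1,099,511,627,776 bytes
338,649,581,355,008 / 1,099,511,627,776 = 308 TiB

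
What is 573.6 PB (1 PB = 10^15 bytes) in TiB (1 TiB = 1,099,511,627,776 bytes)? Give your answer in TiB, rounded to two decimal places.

573.6 PB = 573.6 × 10^15 bytes = 573,600,000,000,000,000 bytes
1 TiB = 2^40 bytes = 1,099,511,627,776 bytes
573,600,000,000,000,000 / 1,099,511,627,776 = 521,686.16 TiB

521,686.16 TiB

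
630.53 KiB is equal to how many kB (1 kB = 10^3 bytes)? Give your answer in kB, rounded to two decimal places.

630.53 KiB = 630.53 × 2^10 bytes = 645,662.72 bytes
1 kB = 1,000 bytes
645,662.72 / 1,000 = 645.66 kB

645.66 kB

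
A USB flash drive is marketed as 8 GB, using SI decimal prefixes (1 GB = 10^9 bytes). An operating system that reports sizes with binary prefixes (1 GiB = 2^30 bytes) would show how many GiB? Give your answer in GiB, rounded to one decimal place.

8 GB = 8 × 10^9 bytes = 8,000,000,000 bytes
1 GiB = 1,073,741,824 bytes
8,000,000,000 / 1,073,741,824 = 7.5 GiB

7.5 GiB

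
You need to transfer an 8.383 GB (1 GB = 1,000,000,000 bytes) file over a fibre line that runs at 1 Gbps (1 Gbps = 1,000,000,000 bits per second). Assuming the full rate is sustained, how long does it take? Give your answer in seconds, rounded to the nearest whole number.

8.383 GB = 8,383,000,000 bytes = 67,064,000,000 bits
1 Gbps = 1,000,000,000 bits/s
time = 67,064,000,000 / 1,000,000,000 = 67 s

67 seconds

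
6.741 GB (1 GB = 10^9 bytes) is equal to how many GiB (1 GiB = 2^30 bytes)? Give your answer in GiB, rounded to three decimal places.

6.278 GiB

6.741 GB = 6.741 × 10^9 bytes = 6,741,000,000 bytes
1 GiB = 1,073,741,824 bytes
6,741,000,000 / 1,073,741,824 = 6.278 GiB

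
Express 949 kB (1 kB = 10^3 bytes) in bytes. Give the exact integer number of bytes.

949,000 bytes

949 × 1,000 = 949,000 bytes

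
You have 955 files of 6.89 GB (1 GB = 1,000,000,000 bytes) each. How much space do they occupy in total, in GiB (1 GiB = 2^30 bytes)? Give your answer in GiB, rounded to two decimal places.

Total = 955 × 6.89 GB = 6579.95 GB
= 6579.95 × 1,000,000,000 bytes = 6,579,950,000,000 bytes
1 GiB = 1,073,741,824 bytes
6,579,950,000,000 / 1,073,741,824 = 6,128.06 GiB

6,128.06 GiB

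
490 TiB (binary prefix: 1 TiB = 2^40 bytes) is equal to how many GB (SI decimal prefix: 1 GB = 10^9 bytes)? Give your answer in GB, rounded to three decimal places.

490 TiB × 1,099,511,627,776 bytes/TiB = 538,760,697,610,240 bytes
1 GB = 10^9 bytes = 1,000,000,000 bytes
538,760,697,610,240 / 1,000,000,000 = 538,760.698 GB

538,760.698 GB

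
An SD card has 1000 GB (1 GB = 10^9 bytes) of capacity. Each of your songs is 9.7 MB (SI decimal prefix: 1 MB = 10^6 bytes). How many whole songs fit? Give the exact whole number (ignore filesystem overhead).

103,092

Capacity: 1000 GB = 1,000,000,000,000 bytes
Per item: 9.7 MB = 9,700,000 bytes
⌊1,000,000,000,000 / 9,700,000⌋ = 103,092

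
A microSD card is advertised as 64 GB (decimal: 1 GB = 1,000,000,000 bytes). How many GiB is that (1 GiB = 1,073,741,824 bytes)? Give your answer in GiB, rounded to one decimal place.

59.6 GiB

64 GB = 64 × 10^9 bytes = 64,000,000,000 bytes
1 GiB = 1,073,741,824 bytes
64,000,000,000 / 1,073,741,824 = 59.6 GiB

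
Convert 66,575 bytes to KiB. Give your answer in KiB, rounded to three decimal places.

65.015 KiB

66,575 bytes given.
1 KiB = 2^10 bytes = 1,024 bytes
66,575 / 1,024 = 65.015 KiB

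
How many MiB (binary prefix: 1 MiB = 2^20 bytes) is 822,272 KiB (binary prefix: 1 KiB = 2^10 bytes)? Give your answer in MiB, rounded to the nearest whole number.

803 MiB

822,272 KiB × 1,024 bytes/KiB = 842,006,528 bytes
1 MiB = 2^20 bytes = 1,048,576 bytes
842,006,528 / 1,048,576 = 803 MiB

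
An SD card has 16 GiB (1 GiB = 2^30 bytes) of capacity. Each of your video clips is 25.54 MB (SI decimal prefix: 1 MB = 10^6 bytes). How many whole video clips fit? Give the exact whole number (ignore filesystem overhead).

672

Capacity: 16 GiB = 17,179,869,184 bytes
Per item: 25.54 MB = 25,540,000 bytes
⌊17,179,869,184 / 25,540,000⌋ = 672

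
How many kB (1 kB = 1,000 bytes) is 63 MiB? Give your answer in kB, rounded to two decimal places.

66,060.29 kB

63 MiB × 1,048,576 bytes/MiB = 66,060,288 bytes
1 kB = 1,000 bytes
66,060,288 / 1,000 = 66,060.29 kB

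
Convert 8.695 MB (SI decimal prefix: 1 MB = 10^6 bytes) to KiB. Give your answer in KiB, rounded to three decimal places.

8,491.211 KiB

8.695 MB = 8.695 × 10^6 bytes = 8,695,000 bytes
1 KiB = 1,024 bytes
8,695,000 / 1,024 = 8,491.211 KiB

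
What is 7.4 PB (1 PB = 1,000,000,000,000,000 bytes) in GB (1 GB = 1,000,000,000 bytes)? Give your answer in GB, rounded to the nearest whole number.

7,400,000 GB

7.4 PB × 1,000,000,000,000,000 bytes/PB = 7,400,000,000,000,000 bytes
1 GB = 10^9 bytes = 1,000,000,000 bytes
7,400,000,000,000,000 / 1,000,000,000 = 7,400,000 GB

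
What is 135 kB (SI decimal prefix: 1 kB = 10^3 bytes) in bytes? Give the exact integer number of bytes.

135,000 bytes

135 × 1,000 = 135,000 bytes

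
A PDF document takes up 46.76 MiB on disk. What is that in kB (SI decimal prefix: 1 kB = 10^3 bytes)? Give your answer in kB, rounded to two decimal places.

46.76 MiB = 46.76 × 2^20 bytes = 49,031,413.76 bytes
1 kB = 10^3 bytes = 1,000 bytes
49,031,413.76 / 1,000 = 49,031.41 kB

49,031.41 kB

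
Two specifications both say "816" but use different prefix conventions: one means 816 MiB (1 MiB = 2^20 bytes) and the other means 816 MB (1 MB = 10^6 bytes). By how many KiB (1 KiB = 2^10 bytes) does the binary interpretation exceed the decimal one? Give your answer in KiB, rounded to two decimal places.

816 MiB = 816 × 1,048,576 = 855,638,016 bytes
816 MB = 816 × 1,000,000 = 816,000,000 bytes
difference = 39,638,016 bytes
39,638,016 / 1,024 = 38,709.00 KiB

38,709.00 KiB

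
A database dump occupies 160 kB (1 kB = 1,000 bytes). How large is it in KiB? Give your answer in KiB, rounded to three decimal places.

160 kB = 160 × 10^3 bytes = 160,000 bytes
1 KiB = 1,024 bytes
160,000 / 1,024 = 156.250 KiB

156.250 KiB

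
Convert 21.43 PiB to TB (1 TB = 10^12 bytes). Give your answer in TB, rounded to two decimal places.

21.43 PiB × 1,125,899,906,842,624 bytes/PiB = 24,128,035,003,637,432.32 bytes
1 TB = 10^12 bytes = 1,000,000,000,000 bytes
24,128,035,003,637,432.32 / 1,000,000,000,000 = 24,128.04 TB

24,128.04 TB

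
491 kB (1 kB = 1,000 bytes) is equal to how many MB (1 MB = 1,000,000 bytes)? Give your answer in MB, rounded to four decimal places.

0.4910 MB

491 kB = 491 × 10^3 bytes = 491,000 bytes
1 MB = 10^6 bytes = 1,000,000 bytes
491,000 / 1,000,000 = 0.4910 MB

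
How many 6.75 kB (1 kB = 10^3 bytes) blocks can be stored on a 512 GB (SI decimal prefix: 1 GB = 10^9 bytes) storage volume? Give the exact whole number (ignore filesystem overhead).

Capacity: 512 GB = 512,000,000,000 bytes
Per item: 6.75 kB = 6,750 bytes
⌊512,000,000,000 / 6,750⌋ = 75,851,851

75,851,851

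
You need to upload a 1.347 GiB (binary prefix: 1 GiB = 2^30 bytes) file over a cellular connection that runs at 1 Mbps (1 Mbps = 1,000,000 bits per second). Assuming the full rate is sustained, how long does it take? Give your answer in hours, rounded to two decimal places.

1.347 GiB = 1,446,330,236.928 bytes = 11,570,641,895.424 bits
1 Mbps = 1,000,000 bits/s
time = 11,570,641,895.424 / 1,000,000 = 11,570.6419 s
11,570.6419 s / 3600 = 3.21 hours

3.21 hours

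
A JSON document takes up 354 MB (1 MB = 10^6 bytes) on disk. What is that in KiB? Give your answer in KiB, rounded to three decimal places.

354 MB = 354 × 10^6 bytes = 354,000,000 bytes
1 KiB = 1,024 bytes
354,000,000 / 1,024 = 345,703.125 KiB

345,703.125 KiB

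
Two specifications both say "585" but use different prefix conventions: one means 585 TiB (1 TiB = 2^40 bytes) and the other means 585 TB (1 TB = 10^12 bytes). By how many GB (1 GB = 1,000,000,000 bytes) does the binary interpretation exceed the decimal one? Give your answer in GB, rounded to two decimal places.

585 TiB = 585 × 1,099,511,627,776 = 643,214,302,248,960 bytes
585 TB = 585 × 1,000,000,000,000 = 585,000,000,000,000 bytes
difference = 58,214,302,248,960 bytes
58,214,302,248,960 / 1,000,000,000 = 58,214.30 GB

58,214.30 GB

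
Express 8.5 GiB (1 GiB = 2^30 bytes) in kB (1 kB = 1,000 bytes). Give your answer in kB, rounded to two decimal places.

8.5 GiB = 8.5 × 2^30 bytes = 9,126,805,504 bytes
1 kB = 10^3 bytes = 1,000 bytes
9,126,805,504 / 1,000 = 9,126,805.50 kB

9,126,805.50 kB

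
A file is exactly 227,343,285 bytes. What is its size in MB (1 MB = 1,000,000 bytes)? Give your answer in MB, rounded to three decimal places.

227,343,285 bytes given.
1 MB = 10^6 bytes = 1,000,000 bytes
227,343,285 / 1,000,000 = 227.343 MB

227.343 MB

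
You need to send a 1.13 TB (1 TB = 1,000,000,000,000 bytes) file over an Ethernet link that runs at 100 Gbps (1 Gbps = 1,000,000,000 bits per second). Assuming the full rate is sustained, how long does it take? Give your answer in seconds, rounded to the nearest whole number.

90 seconds

1.13 TB = 1,130,000,000,000 bytes = 9,040,000,000,000 bits
100 Gbps = 100,000,000,000 bits/s
time = 9,040,000,000,000 / 100,000,000,000 = 90 s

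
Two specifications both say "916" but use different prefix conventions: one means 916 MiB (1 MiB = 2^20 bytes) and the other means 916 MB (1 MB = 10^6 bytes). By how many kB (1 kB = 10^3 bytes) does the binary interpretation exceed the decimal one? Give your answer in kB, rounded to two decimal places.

916 MiB = 916 × 1,048,576 = 960,495,616 bytes
916 MB = 916 × 1,000,000 = 916,000,000 bytes
difference = 44,495,616 bytes
44,495,616 / 1,000 = 44,495.62 kB

44,495.62 kB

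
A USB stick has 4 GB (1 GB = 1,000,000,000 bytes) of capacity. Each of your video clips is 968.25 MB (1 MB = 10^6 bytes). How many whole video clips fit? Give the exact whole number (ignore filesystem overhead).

4

Capacity: 4 GB = 4,000,000,000 bytes
Per item: 968.25 MB = 968,250,000 bytes
⌊4,000,000,000 / 968,250,000⌋ = 4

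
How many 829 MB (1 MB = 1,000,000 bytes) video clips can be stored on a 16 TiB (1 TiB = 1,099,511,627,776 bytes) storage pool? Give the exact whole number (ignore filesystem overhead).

21,220

Capacity: 16 TiB = 17,592,186,044,416 bytes
Per item: 829 MB = 829,000,000 bytes
⌊17,592,186,044,416 / 829,000,000⌋ = 21,220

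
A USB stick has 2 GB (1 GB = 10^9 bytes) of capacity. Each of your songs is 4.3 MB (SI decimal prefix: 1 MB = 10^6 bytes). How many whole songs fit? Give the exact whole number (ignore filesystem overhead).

465

Capacity: 2 GB = 2,000,000,000 bytes
Per item: 4.3 MB = 4,300,000 bytes
⌊2,000,000,000 / 4,300,000⌋ = 465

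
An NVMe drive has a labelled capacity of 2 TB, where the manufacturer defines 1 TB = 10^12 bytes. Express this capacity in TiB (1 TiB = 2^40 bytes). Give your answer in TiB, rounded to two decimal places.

1.82 TiB

2 TB = 2 × 10^12 bytes = 2,000,000,000,000 bytes
1 TiB = 1,099,511,627,776 bytes
2,000,000,000,000 / 1,099,511,627,776 = 1.82 TiB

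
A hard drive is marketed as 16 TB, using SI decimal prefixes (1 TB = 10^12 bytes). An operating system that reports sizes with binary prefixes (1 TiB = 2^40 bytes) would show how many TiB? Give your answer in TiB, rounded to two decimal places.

14.55 TiB

16 TB = 16 × 10^12 bytes = 16,000,000,000,000 bytes
1 TiB = 2^40 bytes = 1,099,511,627,776 bytes
16,000,000,000,000 / 1,099,511,627,776 = 14.55 TiB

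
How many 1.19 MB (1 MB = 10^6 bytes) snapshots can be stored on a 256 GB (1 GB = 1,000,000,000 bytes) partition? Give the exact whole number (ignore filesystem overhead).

215,126

Capacity: 256 GB = 256,000,000,000 bytes
Per item: 1.19 MB = 1,190,000 bytes
⌊256,000,000,000 / 1,190,000⌋ = 215,126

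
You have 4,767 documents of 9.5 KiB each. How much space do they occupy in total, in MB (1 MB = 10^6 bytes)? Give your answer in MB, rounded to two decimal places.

Total = 4,767 × 9.5 KiB = 45286.5 KiB
= 45286.5 × 1,024 bytes = 46,373,376 bytes
1 MB = 1,000,000 bytes
46,373,376 / 1,000,000 = 46.37 MB

46.37 MB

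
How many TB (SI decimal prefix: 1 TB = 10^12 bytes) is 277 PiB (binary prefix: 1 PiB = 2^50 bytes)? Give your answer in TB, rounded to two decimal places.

311,874.27 TB

277 PiB = 277 × 2^50 bytes = 311,874,274,195,406,848 bytes
1 TB = 1,000,000,000,000 bytes
311,874,274,195,406,848 / 1,000,000,000,000 = 311,874.27 TB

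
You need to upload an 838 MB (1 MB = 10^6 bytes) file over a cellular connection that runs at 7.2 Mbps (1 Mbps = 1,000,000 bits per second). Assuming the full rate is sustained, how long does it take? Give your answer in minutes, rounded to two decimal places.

15.52 minutes

838 MB = 838,000,000 bytes = 6,704,000,000 bits
7.2 Mbps = 7,200,000 bits/s
time = 6,704,000,000 / 7,200,000 = 931.111 s
931.111 s / 60 = 15.52 minutes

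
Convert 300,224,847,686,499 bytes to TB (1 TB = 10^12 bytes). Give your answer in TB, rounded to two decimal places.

300.22 TB

300,224,847,686,499 bytes given.
1 TB = 10^12 bytes = 1,000,000,000,000 bytes
300,224,847,686,499 / 1,000,000,000,000 = 300.22 TB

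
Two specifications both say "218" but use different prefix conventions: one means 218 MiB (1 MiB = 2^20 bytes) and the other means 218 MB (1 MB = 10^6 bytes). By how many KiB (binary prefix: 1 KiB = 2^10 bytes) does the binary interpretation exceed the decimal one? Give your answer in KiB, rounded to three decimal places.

218 MiB = 218 × 1,048,576 = 228,589,568 bytes
218 MB = 218 × 1,000,000 = 218,000,000 bytes
difference = 10,589,568 bytes
10,589,568 / 1,024 = 10,341.375 KiB

10,341.375 KiB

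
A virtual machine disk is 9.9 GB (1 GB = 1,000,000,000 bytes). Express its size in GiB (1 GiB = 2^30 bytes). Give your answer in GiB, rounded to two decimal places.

9.9 GB = 9.9 × 10^9 bytes = 9,900,000,000 bytes
1 GiB = 1,073,741,824 bytes
9,900,000,000 / 1,073,741,824 = 9.22 GiB

9.22 GiB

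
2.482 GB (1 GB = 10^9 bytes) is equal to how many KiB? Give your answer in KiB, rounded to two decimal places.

2,423,828.13 KiB

2.482 GB × 1,000,000,000 bytes/GB = 2,482,000,000 bytes
1 KiB = 1,024 bytes
2,482,000,000 / 1,024 = 2,423,828.13 KiB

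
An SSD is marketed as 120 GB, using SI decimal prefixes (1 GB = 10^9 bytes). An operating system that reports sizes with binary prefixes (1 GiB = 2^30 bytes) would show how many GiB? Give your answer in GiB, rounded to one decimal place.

111.8 GiB

120 GB × 1,000,000,000 bytes/GB = 120,000,000,000 bytes
1 GiB = 2^30 bytes = 1,073,741,824 bytes
120,000,000,000 / 1,073,741,824 = 111.8 GiB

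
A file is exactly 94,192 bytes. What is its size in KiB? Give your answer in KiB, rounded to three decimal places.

94,192 bytes given.
1 KiB = 2^10 bytes = 1,024 bytes
94,192 / 1,024 = 91.984 KiB

91.984 KiB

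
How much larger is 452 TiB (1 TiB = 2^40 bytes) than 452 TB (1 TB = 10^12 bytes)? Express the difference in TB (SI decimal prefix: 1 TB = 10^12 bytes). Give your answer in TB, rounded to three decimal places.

452 TiB = 452 × 1,099,511,627,776 = 496,979,255,754,752 bytes
452 TB = 452 × 1,000,000,000,000 = 452,000,000,000,000 bytes
difference = 44,979,255,754,752 bytes
44,979,255,754,752 / 1,000,000,000,000 = 44.979 TB

44.979 TB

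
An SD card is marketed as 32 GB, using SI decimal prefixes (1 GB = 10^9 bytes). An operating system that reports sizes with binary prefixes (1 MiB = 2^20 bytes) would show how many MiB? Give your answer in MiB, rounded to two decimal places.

30,517.58 MiB

32 GB × 1,000,000,000 bytes/GB = 32,000,000,000 bytes
1 MiB = 2^20 bytes = 1,048,576 bytes
32,000,000,000 / 1,048,576 = 30,517.58 MiB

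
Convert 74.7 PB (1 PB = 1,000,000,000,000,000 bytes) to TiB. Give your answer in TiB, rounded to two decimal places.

74.7 PB = 74.7 × 10^15 bytes = 74,700,000,000,000,000 bytes
1 TiB = 2^40 bytes = 1,099,511,627,776 bytes
74,700,000,000,000,000 / 1,099,511,627,776 = 67,939.25 TiB

67,939.25 TiB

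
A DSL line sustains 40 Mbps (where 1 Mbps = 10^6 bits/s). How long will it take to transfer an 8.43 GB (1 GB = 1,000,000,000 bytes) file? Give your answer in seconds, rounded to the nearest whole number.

8.43 GB = 8,430,000,000 bytes = 67,440,000,000 bits
40 Mbps = 40,000,000 bits/s
time = 67,440,000,000 / 40,000,000 = 1,686 s

1,686 seconds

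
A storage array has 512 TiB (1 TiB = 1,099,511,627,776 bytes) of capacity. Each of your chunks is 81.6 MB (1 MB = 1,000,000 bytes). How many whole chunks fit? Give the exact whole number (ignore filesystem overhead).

6,898,896

Capacity: 512 TiB = 562,949,953,421,312 bytes
Per item: 81.6 MB = 81,600,000 bytes
⌊562,949,953,421,312 / 81,600,000⌋ = 6,898,896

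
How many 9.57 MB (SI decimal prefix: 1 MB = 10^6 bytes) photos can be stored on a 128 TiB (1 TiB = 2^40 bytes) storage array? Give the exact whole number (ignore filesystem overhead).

Capacity: 128 TiB = 140,737,488,355,328 bytes
Per item: 9.57 MB = 9,570,000 bytes
⌊140,737,488,355,328 / 9,570,000⌋ = 14,706,111

14,706,111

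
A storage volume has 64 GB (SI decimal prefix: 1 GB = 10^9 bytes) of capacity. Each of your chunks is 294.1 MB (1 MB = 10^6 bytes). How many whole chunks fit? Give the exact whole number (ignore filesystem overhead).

Capacity: 64 GB = 64,000,000,000 bytes
Per item: 294.1 MB = 294,100,000 bytes
⌊64,000,000,000 / 294,100,000⌋ = 217

217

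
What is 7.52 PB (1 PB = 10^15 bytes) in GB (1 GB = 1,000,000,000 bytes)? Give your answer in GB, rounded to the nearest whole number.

7.52 PB = 7.52 × 10^15 bytes = 7,520,000,000,000,000 bytes
1 GB = 1,000,000,000 bytes
7,520,000,000,000,000 / 1,000,000,000 = 7,520,000 GB

7,520,000 GB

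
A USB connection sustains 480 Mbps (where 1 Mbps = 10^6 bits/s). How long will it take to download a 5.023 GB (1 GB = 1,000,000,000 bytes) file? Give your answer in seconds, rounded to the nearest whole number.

5.023 GB = 5,023,000,000 bytes = 40,184,000,000 bits
480 Mbps = 480,000,000 bits/s
time = 40,184,000,000 / 480,000,000 = 84 s

84 seconds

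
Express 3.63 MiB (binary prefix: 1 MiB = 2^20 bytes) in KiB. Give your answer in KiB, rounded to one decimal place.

3,717.1 KiB

3.63 MiB = 3.63 × 2^20 bytes = 3,806,330.88 bytes
1 KiB = 1,024 bytes
3,806,330.88 / 1,024 = 3,717.1 KiB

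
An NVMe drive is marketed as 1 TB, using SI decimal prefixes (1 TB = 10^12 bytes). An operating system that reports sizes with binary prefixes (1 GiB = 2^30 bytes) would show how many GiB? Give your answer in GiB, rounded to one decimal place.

1 TB = 1 × 10^12 bytes = 1,000,000,000,000 bytes
1 GiB = 2^30 bytes = 1,073,741,824 bytes
1,000,000,000,000 / 1,073,741,824 = 931.3 GiB

931.3 GiB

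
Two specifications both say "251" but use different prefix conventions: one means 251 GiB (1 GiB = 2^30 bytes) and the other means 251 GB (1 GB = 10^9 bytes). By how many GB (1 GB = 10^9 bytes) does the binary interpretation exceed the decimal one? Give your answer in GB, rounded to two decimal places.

251 GiB = 251 × 1,073,741,824 = 269,509,197,824 bytes
251 GB = 251 × 1,000,000,000 = 251,000,000,000 bytes
difference = 18,509,197,824 bytes
18,509,197,824 / 1,000,000,000 = 18.51 GB

18.51 GB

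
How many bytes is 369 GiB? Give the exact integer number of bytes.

369 × 1,073,741,824 = 396,210,733,056 bytes

396,210,733,056 bytes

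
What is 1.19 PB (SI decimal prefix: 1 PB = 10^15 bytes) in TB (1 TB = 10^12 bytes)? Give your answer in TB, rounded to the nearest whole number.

1.19 PB = 1.19 × 10^15 bytes = 1,190,000,000,000,000 bytes
1 TB = 10^12 bytes = 1,000,000,000,000 bytes
1,190,000,000,000,000 / 1,000,000,000,000 = 1,190 TB

1,190 TB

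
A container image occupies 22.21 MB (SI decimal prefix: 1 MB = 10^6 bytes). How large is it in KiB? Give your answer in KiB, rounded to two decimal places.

21,689.45 KiB

22.21 MB × 1,000,000 bytes/MB = 22,210,000 bytes
1 KiB = 1,024 bytes
22,210,000 / 1,024 = 21,689.45 KiB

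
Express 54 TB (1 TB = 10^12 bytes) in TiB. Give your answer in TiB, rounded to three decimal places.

54 TB = 54 × 10^12 bytes = 54,000,000,000,000 bytes
1 TiB = 1,099,511,627,776 bytes
54,000,000,000,000 / 1,099,511,627,776 = 49.113 TiB

49.113 TiB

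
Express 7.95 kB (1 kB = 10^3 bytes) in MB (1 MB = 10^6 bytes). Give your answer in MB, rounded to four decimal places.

7.95 kB × 1,000 bytes/kB = 7,950 bytes
1 MB = 10^6 bytes = 1,000,000 bytes
7,950 / 1,000,000 = 0.0080 MB

0.0080 MB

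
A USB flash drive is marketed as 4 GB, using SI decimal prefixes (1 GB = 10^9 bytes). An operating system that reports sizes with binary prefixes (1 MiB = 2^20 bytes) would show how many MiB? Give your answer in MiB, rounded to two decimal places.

4 GB = 4 × 10^9 bytes = 4,000,000,000 bytes
1 MiB = 2^20 bytes = 1,048,576 bytes
4,000,000,000 / 1,048,576 = 3,814.70 MiB

3,814.70 MiB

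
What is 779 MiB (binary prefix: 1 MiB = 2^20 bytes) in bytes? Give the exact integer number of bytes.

779 × 1,048,576 = 816,840,704 bytes

816,840,704 bytes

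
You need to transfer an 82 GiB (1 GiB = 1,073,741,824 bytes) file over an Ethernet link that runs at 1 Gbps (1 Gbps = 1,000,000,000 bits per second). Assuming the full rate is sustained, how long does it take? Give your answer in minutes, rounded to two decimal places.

11.74 minutes

82 GiB = 88,046,829,568 bytes = 704,374,636,544 bits
1 Gbps = 1,000,000,000 bits/s
time = 704,374,636,544 / 1,000,000,000 = 704.375 s
704.375 s / 60 = 11.74 minutes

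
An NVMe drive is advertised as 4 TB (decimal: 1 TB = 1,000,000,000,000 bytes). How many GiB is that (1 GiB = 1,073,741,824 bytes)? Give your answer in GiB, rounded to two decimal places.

4 TB × 1,000,000,000,000 bytes/TB = 4,000,000,000,000 bytes
1 GiB = 2^30 bytes = 1,073,741,824 bytes
4,000,000,000,000 / 1,073,741,824 = 3,725.29 GiB

3,725.29 GiB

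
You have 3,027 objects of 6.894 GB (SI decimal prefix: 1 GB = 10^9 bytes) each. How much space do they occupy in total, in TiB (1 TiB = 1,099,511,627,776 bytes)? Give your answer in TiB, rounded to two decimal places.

18.98 TiB

Total = 3,027 × 6.894 GB = 20868.138 GB
= 20868.138 × 1,000,000,000 bytes = 20,868,138,000,000 bytes
1 TiB = 1,099,511,627,776 bytes
20,868,138,000,000 / 1,099,511,627,776 = 18.98 TiB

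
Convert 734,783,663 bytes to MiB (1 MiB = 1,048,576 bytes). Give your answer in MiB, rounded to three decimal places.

700.744 MiB

734,783,663 bytes given.
1 MiB = 2^20 bytes = 1,048,576 bytes
734,783,663 / 1,048,576 = 700.744 MiB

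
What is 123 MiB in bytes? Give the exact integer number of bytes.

128,974,848 bytes

123 × 1,048,576 = 128,974,848 bytes  (1 MiB = 2^20 bytes)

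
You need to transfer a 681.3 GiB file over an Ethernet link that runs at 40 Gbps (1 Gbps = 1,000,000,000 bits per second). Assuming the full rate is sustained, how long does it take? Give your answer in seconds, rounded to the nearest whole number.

681.3 GiB = 731,540,304,691.2 bytes = 5,852,322,437,529.6 bits
40 Gbps = 40,000,000,000 bits/s
time = 5,852,322,437,529.6 / 40,000,000,000 = 146 s

146 seconds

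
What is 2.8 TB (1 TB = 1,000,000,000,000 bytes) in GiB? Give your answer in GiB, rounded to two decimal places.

2.8 TB = 2.8 × 10^12 bytes = 2,800,000,000,000 bytes
1 GiB = 1,073,741,824 bytes
2,800,000,000,000 / 1,073,741,824 = 2,607.70 GiB

2,607.70 GiB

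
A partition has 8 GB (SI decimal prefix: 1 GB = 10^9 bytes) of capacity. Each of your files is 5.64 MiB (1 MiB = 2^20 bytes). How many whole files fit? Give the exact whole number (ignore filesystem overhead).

1,352

Capacity: 8 GB = 8,000,000,000 bytes
Per item: 5.64 MiB = 5,913,968.64 bytes
⌊8,000,000,000 / 5,913,968.64⌋ = 1,352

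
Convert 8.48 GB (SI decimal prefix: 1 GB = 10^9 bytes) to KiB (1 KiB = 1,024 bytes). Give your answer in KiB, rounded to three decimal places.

8,281,250.000 KiB

8.48 GB × 1,000,000,000 bytes/GB = 8,480,000,000 bytes
1 KiB = 2^10 bytes = 1,024 bytes
8,480,000,000 / 1,024 = 8,281,250.000 KiB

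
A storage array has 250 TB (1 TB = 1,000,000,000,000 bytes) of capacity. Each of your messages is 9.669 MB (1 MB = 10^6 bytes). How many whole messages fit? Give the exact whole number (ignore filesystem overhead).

25,855,827

Capacity: 250 TB = 250,000,000,000,000 bytes
Per item: 9.669 MB = 9,669,000 bytes
⌊250,000,000,000,000 / 9,669,000⌋ = 25,855,827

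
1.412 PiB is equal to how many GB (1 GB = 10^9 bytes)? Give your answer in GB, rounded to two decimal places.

1,589,770.67 GB

1.412 PiB × 1,125,899,906,842,624 bytes/PiB = 1,589,770,668,461,785.088 bytes
1 GB = 1,000,000,000 bytes
1,589,770,668,461,785.088 / 1,000,000,000 = 1,589,770.67 GB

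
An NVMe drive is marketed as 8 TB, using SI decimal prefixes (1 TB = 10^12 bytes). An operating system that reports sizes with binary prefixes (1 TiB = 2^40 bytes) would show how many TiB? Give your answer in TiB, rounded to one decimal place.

8 TB × 1,000,000,000,000 bytes/TB = 8,000,000,000,000 bytes
1 TiB = 2^40 bytes = 1,099,511,627,776 bytes
8,000,000,000,000 / 1,099,511,627,776 = 7.3 TiB

7.3 TiB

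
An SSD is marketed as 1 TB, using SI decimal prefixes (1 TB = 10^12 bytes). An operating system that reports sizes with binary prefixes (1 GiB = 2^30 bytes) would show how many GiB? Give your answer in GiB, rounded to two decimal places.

931.32 GiB

1 TB × 1,000,000,000,000 bytes/TB = 1,000,000,000,000 bytes
1 GiB = 2^30 bytes = 1,073,741,824 bytes
1,000,000,000,000 / 1,073,741,824 = 931.32 GiB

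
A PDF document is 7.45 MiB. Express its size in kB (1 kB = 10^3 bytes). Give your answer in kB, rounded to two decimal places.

7,811.89 kB

7.45 MiB × 1,048,576 bytes/MiB = 7,811,891.2 bytes
1 kB = 1,000 bytes
7,811,891.2 / 1,000 = 7,811.89 kB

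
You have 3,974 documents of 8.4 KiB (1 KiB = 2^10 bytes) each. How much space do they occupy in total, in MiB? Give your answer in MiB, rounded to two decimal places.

32.60 MiB

Total = 3,974 × 8.4 KiB = 33381.6 KiB
= 33381.6 × 1,024 bytes = 34,182,758.4 bytes
1 MiB = 1,048,576 bytes
34,182,758.4 / 1,048,576 = 32.60 MiB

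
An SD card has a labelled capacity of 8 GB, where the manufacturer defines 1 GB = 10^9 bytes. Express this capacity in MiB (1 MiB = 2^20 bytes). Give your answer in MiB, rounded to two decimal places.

8 GB = 8 × 10^9 bytes = 8,000,000,000 bytes
1 MiB = 2^20 bytes = 1,048,576 bytes
8,000,000,000 / 1,048,576 = 7,629.39 MiB

7,629.39 MiB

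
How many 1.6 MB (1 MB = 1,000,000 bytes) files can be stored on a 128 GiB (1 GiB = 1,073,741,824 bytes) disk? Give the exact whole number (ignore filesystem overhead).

Capacity: 128 GiB = 137,438,953,472 bytes
Per item: 1.6 MB = 1,600,000 bytes
⌊137,438,953,472 / 1,600,000⌋ = 85,899

85,899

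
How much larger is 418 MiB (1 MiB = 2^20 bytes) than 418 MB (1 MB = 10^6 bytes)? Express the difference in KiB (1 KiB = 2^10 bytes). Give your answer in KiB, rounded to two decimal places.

418 MiB = 418 × 1,048,576 = 438,304,768 bytes
418 MB = 418 × 1,000,000 = 418,000,000 bytes
difference = 20,304,768 bytes
20,304,768 / 1,024 = 19,828.88 KiB

19,828.88 KiB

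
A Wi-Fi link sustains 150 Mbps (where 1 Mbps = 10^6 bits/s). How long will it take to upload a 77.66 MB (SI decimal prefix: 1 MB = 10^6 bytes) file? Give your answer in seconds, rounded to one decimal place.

4.1 seconds

77.66 MB = 77,660,000 bytes = 621,280,000 bits
150 Mbps = 150,000,000 bits/s
time = 621,280,000 / 150,000,000 = 4.1 s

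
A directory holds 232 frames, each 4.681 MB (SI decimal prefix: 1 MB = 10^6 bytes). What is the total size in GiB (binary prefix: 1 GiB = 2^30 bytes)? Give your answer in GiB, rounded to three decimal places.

1.011 GiB

Total = 232 × 4.681 MB = 1085.992 MB
= 1085.992 × 1,000,000 bytes = 1,085,992,000 bytes
1 GiB = 1,073,741,824 bytes
1,085,992,000 / 1,073,741,824 = 1.011 GiB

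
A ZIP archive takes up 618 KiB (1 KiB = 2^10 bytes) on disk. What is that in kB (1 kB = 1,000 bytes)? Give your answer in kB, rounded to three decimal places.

618 KiB = 618 × 2^10 bytes = 632,832 bytes
1 kB = 1,000 bytes
632,832 / 1,000 = 632.832 kB

632.832 kB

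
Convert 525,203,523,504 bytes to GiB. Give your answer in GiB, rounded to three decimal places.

489.134 GiB

525,203,523,504 bytes given.
1 GiB = 1,073,741,824 bytes
525,203,523,504 / 1,073,741,824 = 489.134 GiB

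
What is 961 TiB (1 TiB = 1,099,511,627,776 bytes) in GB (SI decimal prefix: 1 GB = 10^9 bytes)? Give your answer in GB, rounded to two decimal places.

1,056,630.67 GB

961 TiB = 961 × 2^40 bytes = 1,056,630,674,292,736 bytes
1 GB = 1,000,000,000 bytes
1,056,630,674,292,736 / 1,000,000,000 = 1,056,630.67 GB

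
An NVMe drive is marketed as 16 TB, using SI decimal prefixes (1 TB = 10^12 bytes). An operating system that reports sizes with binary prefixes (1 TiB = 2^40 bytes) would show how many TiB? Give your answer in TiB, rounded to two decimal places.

16 TB = 16 × 10^12 bytes = 16,000,000,000,000 bytes
1 TiB = 1,099,511,627,776 bytes
16,000,000,000,000 / 1,099,511,627,776 = 14.55 TiB

14.55 TiB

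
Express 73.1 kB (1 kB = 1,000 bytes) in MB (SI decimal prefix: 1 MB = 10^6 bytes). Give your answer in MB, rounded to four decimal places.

0.0731 MB

73.1 kB = 73.1 × 10^3 bytes = 73,100 bytes
1 MB = 10^6 bytes = 1,000,000 bytes
73,100 / 1,000,000 = 0.0731 MB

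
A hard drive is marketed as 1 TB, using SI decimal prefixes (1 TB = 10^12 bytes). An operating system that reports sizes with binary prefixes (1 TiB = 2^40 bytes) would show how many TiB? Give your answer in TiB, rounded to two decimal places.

1 TB = 1 × 10^12 bytes = 1,000,000,000,000 bytes
1 TiB = 2^40 bytes = 1,099,511,627,776 bytes
1,000,000,000,000 / 1,099,511,627,776 = 0.91 TiB

0.91 TiB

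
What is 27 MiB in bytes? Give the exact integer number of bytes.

28,311,552 bytes

27 × 1,048,576 = 28,311,552 bytes  (1 MiB = 2^20 bytes)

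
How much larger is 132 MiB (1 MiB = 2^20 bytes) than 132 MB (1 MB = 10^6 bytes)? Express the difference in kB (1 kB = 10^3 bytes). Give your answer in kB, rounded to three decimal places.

132 MiB = 132 × 1,048,576 = 138,412,032 bytes
132 MB = 132 × 1,000,000 = 132,000,000 bytes
difference = 6,412,032 bytes
6,412,032 / 1,000 = 6,412.032 kB

6,412.032 kB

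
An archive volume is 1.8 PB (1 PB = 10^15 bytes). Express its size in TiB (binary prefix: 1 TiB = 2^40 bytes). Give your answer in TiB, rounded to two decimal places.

1.8 PB = 1.8 × 10^15 bytes = 1,800,000,000,000,000 bytes
1 TiB = 1,099,511,627,776 bytes
1,800,000,000,000,000 / 1,099,511,627,776 = 1,637.09 TiB

1,637.09 TiB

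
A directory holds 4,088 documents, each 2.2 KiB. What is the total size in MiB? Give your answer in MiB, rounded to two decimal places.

8.78 MiB

Total = 4,088 × 2.2 KiB = 8993.6 KiB
= 8993.6 × 1,024 bytes = 9,209,446.4 bytes
1 MiB = 1,048,576 bytes
9,209,446.4 / 1,048,576 = 8.78 MiB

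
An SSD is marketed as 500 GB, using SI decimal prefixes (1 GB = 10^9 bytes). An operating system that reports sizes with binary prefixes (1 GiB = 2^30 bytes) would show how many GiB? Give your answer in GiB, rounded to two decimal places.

465.66 GiB

500 GB = 500 × 10^9 bytes = 500,000,000,000 bytes
1 GiB = 2^30 bytes = 1,073,741,824 bytes
500,000,000,000 / 1,073,741,824 = 465.66 GiB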